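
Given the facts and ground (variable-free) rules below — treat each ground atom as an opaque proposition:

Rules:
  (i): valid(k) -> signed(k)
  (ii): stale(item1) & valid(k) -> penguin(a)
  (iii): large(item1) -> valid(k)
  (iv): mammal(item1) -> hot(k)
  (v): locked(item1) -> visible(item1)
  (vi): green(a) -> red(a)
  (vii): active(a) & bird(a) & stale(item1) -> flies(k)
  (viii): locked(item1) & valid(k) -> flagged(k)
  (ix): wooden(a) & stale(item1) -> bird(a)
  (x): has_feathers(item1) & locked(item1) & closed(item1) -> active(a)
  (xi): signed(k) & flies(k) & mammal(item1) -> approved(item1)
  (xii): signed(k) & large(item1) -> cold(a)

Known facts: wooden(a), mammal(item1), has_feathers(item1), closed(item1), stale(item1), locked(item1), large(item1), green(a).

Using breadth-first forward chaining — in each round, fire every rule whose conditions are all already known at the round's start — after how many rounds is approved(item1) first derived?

Round 1: (iii) [large(item1) -> valid(k)]; (iv) [mammal(item1) -> hot(k)]; (v) [locked(item1) -> visible(item1)]; (vi) [green(a) -> red(a)]; (ix) [wooden(a) & stale(item1) -> bird(a)]; (x) [has_feathers(item1) & locked(item1) & closed(item1) -> active(a)]. New: valid(k), hot(k), visible(item1), red(a), bird(a), active(a).
Round 2: (i) [valid(k) -> signed(k)]; (ii) [stale(item1) & valid(k) -> penguin(a)]; (vii) [active(a) & bird(a) & stale(item1) -> flies(k)]; (viii) [locked(item1) & valid(k) -> flagged(k)]. New: signed(k), penguin(a), flies(k), flagged(k).
Round 3: (xi) [signed(k) & flies(k) & mammal(item1) -> approved(item1)]; (xii) [signed(k) & large(item1) -> cold(a)]. New: approved(item1), cold(a).
approved(item1) first appears in round 3.

3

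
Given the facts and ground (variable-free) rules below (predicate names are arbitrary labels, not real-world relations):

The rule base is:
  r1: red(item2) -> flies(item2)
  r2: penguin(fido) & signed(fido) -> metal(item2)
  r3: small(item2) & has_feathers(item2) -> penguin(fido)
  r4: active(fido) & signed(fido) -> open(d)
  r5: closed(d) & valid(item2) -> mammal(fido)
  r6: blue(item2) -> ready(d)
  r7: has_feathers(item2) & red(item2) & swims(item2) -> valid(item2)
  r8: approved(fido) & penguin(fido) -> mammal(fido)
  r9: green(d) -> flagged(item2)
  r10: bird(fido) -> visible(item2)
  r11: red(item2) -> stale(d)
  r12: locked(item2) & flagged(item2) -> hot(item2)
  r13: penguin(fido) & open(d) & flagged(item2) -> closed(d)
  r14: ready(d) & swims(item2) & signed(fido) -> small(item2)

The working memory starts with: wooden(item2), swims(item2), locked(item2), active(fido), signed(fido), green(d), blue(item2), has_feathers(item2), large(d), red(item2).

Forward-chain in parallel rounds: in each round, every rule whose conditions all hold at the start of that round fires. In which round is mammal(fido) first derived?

Round 1: r1 [red(item2) -> flies(item2)]; r4 [active(fido) & signed(fido) -> open(d)]; r6 [blue(item2) -> ready(d)]; r7 [has_feathers(item2) & red(item2) & swims(item2) -> valid(item2)]; r9 [green(d) -> flagged(item2)]; r11 [red(item2) -> stale(d)]. New: flies(item2), open(d), ready(d), valid(item2), flagged(item2), stale(d).
Round 2: r12 [locked(item2) & flagged(item2) -> hot(item2)]; r14 [ready(d) & swims(item2) & signed(fido) -> small(item2)]. New: hot(item2), small(item2).
Round 3: r3 [small(item2) & has_feathers(item2) -> penguin(fido)]. New: penguin(fido).
Round 4: r2 [penguin(fido) & signed(fido) -> metal(item2)]; r13 [penguin(fido) & open(d) & flagged(item2) -> closed(d)]. New: metal(item2), closed(d).
Round 5: r5 [closed(d) & valid(item2) -> mammal(fido)]. New: mammal(fido).
mammal(fido) first appears in round 5.

5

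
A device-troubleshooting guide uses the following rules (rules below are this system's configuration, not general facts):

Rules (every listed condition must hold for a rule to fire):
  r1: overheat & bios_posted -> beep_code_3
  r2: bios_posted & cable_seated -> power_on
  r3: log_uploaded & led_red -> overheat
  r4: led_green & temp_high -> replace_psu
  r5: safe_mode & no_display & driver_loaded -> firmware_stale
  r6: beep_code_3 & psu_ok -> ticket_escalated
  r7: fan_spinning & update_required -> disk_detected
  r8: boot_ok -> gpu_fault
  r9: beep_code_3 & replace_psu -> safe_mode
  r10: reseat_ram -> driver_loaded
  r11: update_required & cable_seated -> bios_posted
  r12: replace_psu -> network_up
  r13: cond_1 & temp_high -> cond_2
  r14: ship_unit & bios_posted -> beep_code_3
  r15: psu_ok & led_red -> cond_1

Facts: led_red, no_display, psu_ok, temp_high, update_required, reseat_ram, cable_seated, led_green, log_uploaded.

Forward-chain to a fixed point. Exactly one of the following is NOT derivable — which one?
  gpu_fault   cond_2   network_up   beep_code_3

gpu_fault

Round 1 fires r3, r4, r10, r11, r15, giving overheat, replace_psu, driver_loaded, bios_posted, cond_1.
Round 2 fires r1, r2, r12, r13, giving beep_code_3, power_on, network_up, cond_2.
Round 3 fires r6, r9, giving ticket_escalated, safe_mode.
Round 4 fires r5, giving firmware_stale.
Derived: beep_code_3 (round 2), cond_2 (round 2), network_up (round 2). gpu_fault never appears in any round.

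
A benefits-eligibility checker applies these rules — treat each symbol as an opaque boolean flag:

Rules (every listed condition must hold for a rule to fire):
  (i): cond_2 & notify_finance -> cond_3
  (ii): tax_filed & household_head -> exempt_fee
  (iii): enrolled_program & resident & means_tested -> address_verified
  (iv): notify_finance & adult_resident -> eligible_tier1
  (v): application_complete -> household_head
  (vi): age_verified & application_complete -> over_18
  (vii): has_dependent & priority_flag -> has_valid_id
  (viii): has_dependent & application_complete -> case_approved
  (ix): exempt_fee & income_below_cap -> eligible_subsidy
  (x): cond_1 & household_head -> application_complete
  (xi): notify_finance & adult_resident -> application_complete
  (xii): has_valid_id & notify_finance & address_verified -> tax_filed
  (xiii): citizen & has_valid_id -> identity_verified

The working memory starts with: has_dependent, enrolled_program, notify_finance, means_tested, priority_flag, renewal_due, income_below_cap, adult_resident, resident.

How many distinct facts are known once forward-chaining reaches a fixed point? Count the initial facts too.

[1] (iii) [enrolled_program & resident & means_tested -> address_verified]; (iv) [notify_finance & adult_resident -> eligible_tier1]; (vii) [has_dependent & priority_flag -> has_valid_id]; (xi) [notify_finance & adult_resident -> application_complete]. ⇒ new: address_verified, eligible_tier1, has_valid_id, application_complete.
[2] (v) [application_complete -> household_head]; (viii) [has_dependent & application_complete -> case_approved]; (xii) [has_valid_id & notify_finance & address_verified -> tax_filed]. ⇒ new: household_head, case_approved, tax_filed.
[3] (ii) [tax_filed & household_head -> exempt_fee]. ⇒ new: exempt_fee.
[4] (ix) [exempt_fee & income_below_cap -> eligible_subsidy]. ⇒ new: eligible_subsidy.
Closure: {address_verified, adult_resident, application_complete, case_approved, eligible_subsidy, eligible_tier1, enrolled_program, exempt_fee, has_dependent, has_valid_id, household_head, income_below_cap, means_tested, notify_finance, priority_flag, renewal_due, resident, tax_filed} — 18 facts.

18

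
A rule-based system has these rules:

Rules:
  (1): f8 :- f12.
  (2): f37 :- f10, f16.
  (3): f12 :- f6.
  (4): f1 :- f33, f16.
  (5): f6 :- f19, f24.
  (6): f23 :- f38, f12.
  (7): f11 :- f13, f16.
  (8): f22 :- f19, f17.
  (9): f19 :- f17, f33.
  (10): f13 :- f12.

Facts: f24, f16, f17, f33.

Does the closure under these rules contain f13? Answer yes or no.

yes

[1] (4) [f1 :- f33, f16.]; (9) [f19 :- f17, f33.]. ⇒ new: f1, f19.
[2] (5) [f6 :- f19, f24.]; (8) [f22 :- f19, f17.]. ⇒ new: f6, f22.
[3] (3) [f12 :- f6.]. ⇒ new: f12.
[4] (1) [f8 :- f12.]; (10) [f13 :- f12.]. ⇒ new: f8, f13.
[5] (7) [f11 :- f13, f16.]. ⇒ new: f11.
f13 appears in round 4, so it is derivable.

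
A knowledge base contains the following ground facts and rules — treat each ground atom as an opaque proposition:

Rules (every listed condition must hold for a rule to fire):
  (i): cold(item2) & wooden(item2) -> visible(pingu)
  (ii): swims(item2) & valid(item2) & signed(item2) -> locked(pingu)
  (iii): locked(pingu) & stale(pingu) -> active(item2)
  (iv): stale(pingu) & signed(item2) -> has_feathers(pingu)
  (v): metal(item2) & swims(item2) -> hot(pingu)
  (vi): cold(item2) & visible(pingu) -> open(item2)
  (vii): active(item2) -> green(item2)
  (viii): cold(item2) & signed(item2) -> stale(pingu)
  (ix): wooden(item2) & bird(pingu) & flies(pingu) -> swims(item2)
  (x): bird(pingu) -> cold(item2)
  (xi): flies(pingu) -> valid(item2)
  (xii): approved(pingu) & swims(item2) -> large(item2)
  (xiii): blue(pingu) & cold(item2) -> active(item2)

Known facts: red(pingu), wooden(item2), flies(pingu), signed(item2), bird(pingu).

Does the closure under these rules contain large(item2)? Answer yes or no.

Round 1: (ix) [wooden(item2) & bird(pingu) & flies(pingu) -> swims(item2)]; (x) [bird(pingu) -> cold(item2)]; (xi) [flies(pingu) -> valid(item2)]. Adds swims(item2), cold(item2), valid(item2).
Round 2: (i) [cold(item2) & wooden(item2) -> visible(pingu)]; (ii) [swims(item2) & valid(item2) & signed(item2) -> locked(pingu)]; (viii) [cold(item2) & signed(item2) -> stale(pingu)]. Adds visible(pingu), locked(pingu), stale(pingu).
Round 3: (iii) [locked(pingu) & stale(pingu) -> active(item2)]; (iv) [stale(pingu) & signed(item2) -> has_feathers(pingu)]; (vi) [cold(item2) & visible(pingu) -> open(item2)]. Adds active(item2), has_feathers(pingu), open(item2).
Round 4: (vii) [active(item2) -> green(item2)]. Adds green(item2).
Fixed point reached. large(item2) is concluded only by (xii); (xii) needs approved(pingu) (never derived).

no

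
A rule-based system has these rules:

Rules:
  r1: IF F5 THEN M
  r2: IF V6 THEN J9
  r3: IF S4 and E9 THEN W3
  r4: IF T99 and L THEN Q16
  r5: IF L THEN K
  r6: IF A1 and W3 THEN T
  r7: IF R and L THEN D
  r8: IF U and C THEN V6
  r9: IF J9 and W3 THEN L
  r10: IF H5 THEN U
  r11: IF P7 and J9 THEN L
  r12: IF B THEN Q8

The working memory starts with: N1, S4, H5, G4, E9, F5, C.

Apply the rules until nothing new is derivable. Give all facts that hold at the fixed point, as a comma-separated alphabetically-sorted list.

C, E9, F5, G4, H5, J9, K, L, M, N1, S4, U, V6, W3

Round 1: r1 [IF F5 THEN M]; r3 [IF S4 and E9 THEN W3]; r10 [IF H5 THEN U]. New: M, W3, U.
Round 2: r8 [IF U and C THEN V6]. New: V6.
Round 3: r2 [IF V6 THEN J9]. New: J9.
Round 4: r9 [IF J9 and W3 THEN L]. New: L.
Round 5: r5 [IF L THEN K]. New: K.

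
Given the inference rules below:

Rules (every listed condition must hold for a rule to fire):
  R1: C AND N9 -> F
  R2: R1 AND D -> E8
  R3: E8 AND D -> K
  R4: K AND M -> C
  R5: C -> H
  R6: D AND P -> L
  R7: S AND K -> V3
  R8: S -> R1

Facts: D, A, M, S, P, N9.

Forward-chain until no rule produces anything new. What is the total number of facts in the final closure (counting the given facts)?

14

Round 1: R6 [D AND P -> L]; R8 [S -> R1]. Adds L, R1.
Round 2: R2 [R1 AND D -> E8]. Adds E8.
Round 3: R3 [E8 AND D -> K]. Adds K.
Round 4: R4 [K AND M -> C]; R7 [S AND K -> V3]. Adds C, V3.
Round 5: R1 [C AND N9 -> F]; R5 [C -> H]. Adds F, H.
Closure: {A, C, D, E8, F, H, K, L, M, N9, P, R1, S, V3} — 14 facts.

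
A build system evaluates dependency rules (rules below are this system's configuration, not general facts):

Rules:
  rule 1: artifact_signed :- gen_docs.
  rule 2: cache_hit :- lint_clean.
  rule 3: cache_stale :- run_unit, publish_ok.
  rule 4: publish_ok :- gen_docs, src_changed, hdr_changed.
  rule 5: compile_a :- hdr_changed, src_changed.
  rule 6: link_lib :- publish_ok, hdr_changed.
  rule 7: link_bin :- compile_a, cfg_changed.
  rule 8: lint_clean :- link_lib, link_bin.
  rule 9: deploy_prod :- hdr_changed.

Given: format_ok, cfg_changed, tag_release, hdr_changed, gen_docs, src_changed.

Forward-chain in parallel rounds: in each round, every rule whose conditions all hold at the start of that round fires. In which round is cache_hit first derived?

Round 1 fires rule 1, rule 4, rule 5, rule 9, giving artifact_signed, publish_ok, compile_a, deploy_prod.
Round 2 fires rule 6, rule 7, giving link_lib, link_bin.
Round 3 fires rule 8, giving lint_clean.
Round 4 fires rule 2, giving cache_hit.
cache_hit first appears in round 4.

4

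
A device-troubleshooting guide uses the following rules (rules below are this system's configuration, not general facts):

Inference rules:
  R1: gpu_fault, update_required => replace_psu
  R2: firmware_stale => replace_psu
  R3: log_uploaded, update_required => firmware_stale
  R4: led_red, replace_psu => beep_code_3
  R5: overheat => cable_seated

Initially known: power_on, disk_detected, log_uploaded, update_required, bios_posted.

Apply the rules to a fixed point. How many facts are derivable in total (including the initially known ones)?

7

Round 1: R3 [log_uploaded, update_required => firmware_stale]. New: firmware_stale.
Round 2: R2 [firmware_stale => replace_psu]. New: replace_psu.
Closure: {bios_posted, disk_detected, firmware_stale, log_uploaded, power_on, replace_psu, update_required} — 7 facts.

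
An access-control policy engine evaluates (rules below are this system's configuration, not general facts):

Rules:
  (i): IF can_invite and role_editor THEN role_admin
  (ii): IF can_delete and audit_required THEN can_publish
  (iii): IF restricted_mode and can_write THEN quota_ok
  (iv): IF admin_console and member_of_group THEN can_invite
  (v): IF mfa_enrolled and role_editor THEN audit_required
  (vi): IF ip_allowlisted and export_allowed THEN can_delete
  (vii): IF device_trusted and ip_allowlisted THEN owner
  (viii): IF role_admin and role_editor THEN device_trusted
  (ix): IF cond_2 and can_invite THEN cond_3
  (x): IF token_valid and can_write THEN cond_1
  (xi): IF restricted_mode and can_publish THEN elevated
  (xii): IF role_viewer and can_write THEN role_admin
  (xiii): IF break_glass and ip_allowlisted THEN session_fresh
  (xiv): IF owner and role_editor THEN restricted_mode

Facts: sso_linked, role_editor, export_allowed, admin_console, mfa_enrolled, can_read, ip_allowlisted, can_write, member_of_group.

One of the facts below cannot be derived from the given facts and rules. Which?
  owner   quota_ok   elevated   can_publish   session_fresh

session_fresh

Round 1 — (iv), (v), (vi), derive can_invite, audit_required, can_delete.
Round 2 — (i), (ii), derive role_admin, can_publish.
Round 3 — (viii), derive device_trusted.
Round 4 — (vii), derive owner.
Round 5 — (xiv), derive restricted_mode.
Round 6 — (iii), (xi), derive quota_ok, elevated.
Derived: quota_ok (round 6), can_publish (round 2), owner (round 4), elevated (round 6). session_fresh never appears in any round.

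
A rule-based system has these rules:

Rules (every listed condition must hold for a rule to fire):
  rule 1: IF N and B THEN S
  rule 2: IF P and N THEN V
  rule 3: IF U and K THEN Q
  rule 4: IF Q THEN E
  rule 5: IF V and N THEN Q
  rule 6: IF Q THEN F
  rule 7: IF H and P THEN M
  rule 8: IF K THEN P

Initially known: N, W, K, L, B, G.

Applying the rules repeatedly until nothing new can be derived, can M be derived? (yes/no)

Round 1: rule 1 [IF N and B THEN S]; rule 8 [IF K THEN P]. Adds S, P.
Round 2: rule 2 [IF P and N THEN V]. Adds V.
Round 3: rule 5 [IF V and N THEN Q]. Adds Q.
Round 4: rule 4 [IF Q THEN E]; rule 6 [IF Q THEN F]. Adds E, F.
Fixed point reached. M is concluded only by rule 7; rule 7 needs H (never derived).

no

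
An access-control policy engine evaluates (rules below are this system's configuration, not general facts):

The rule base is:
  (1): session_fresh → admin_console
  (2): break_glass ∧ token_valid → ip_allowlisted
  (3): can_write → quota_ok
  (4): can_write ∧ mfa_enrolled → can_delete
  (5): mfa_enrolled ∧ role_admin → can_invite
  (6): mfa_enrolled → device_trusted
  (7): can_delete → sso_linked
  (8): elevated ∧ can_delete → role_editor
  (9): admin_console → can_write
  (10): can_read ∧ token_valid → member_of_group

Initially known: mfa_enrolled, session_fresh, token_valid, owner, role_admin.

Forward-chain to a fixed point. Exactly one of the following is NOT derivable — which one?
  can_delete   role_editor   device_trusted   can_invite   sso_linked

role_editor

[1] (1) [session_fresh → admin_console]; (5) [mfa_enrolled ∧ role_admin → can_invite]; (6) [mfa_enrolled → device_trusted]. ⇒ new: admin_console, can_invite, device_trusted.
[2] (9) [admin_console → can_write]. ⇒ new: can_write.
[3] (3) [can_write → quota_ok]; (4) [can_write ∧ mfa_enrolled → can_delete]. ⇒ new: quota_ok, can_delete.
[4] (7) [can_delete → sso_linked]. ⇒ new: sso_linked.
Derived: device_trusted (round 1), can_invite (round 1), can_delete (round 3), sso_linked (round 4). role_editor never appears in any round.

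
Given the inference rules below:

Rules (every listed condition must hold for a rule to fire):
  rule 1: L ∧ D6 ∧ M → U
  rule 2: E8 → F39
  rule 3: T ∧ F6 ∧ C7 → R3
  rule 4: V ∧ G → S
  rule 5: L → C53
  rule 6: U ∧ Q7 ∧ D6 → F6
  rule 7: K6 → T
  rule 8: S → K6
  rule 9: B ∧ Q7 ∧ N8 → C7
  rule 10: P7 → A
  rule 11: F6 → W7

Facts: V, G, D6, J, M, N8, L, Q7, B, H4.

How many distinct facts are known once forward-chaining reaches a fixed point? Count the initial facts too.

19

Round 1 — rule 1, rule 4, rule 5, rule 9, derive U, S, C53, C7.
Round 2 — rule 6, rule 8, derive F6, K6.
Round 3 — rule 7, rule 11, derive T, W7.
Round 4 — rule 3, derive R3.
Closure: {B, C53, C7, D6, F6, G, H4, J, K6, L, M, N8, Q7, R3, S, T, U, V, W7} — 19 facts.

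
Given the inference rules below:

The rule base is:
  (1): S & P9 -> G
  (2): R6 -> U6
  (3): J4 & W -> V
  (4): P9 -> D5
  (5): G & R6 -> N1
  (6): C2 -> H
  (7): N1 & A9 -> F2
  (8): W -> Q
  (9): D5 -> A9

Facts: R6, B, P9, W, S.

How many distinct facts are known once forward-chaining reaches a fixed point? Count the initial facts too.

12

Round 1 fires (1), (2), (4), (8), giving G, U6, D5, Q.
Round 2 fires (5), (9), giving N1, A9.
Round 3 fires (7), giving F2.
Closure: {A9, B, D5, F2, G, N1, P9, Q, R6, S, U6, W} — 12 facts.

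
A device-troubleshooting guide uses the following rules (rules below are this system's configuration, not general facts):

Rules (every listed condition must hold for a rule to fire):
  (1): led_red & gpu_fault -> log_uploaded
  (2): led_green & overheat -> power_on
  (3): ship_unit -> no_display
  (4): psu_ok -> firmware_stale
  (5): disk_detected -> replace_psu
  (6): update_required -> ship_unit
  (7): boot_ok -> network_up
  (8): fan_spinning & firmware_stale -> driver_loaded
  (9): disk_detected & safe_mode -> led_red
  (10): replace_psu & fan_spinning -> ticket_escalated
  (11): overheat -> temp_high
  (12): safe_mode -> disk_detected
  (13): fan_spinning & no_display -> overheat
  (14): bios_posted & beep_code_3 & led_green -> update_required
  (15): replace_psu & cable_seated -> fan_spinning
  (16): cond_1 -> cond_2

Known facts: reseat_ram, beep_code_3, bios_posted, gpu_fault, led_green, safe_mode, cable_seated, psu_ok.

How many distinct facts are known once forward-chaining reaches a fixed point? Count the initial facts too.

[1] (4) [psu_ok -> firmware_stale]; (12) [safe_mode -> disk_detected]; (14) [bios_posted & beep_code_3 & led_green -> update_required]. ⇒ new: firmware_stale, disk_detected, update_required.
[2] (5) [disk_detected -> replace_psu]; (6) [update_required -> ship_unit]; (9) [disk_detected & safe_mode -> led_red]. ⇒ new: replace_psu, ship_unit, led_red.
[3] (1) [led_red & gpu_fault -> log_uploaded]; (3) [ship_unit -> no_display]; (15) [replace_psu & cable_seated -> fan_spinning]. ⇒ new: log_uploaded, no_display, fan_spinning.
[4] (8) [fan_spinning & firmware_stale -> driver_loaded]; (10) [replace_psu & fan_spinning -> ticket_escalated]; (13) [fan_spinning & no_display -> overheat]. ⇒ new: driver_loaded, ticket_escalated, overheat.
[5] (2) [led_green & overheat -> power_on]; (11) [overheat -> temp_high]. ⇒ new: power_on, temp_high.
Closure: {beep_code_3, bios_posted, cable_seated, disk_detected, driver_loaded, fan_spinning, firmware_stale, gpu_fault, led_green, led_red, log_uploaded, no_display, overheat, power_on, psu_ok, replace_psu, reseat_ram, safe_mode, ship_unit, temp_high, ticket_escalated, update_required} — 22 facts.

22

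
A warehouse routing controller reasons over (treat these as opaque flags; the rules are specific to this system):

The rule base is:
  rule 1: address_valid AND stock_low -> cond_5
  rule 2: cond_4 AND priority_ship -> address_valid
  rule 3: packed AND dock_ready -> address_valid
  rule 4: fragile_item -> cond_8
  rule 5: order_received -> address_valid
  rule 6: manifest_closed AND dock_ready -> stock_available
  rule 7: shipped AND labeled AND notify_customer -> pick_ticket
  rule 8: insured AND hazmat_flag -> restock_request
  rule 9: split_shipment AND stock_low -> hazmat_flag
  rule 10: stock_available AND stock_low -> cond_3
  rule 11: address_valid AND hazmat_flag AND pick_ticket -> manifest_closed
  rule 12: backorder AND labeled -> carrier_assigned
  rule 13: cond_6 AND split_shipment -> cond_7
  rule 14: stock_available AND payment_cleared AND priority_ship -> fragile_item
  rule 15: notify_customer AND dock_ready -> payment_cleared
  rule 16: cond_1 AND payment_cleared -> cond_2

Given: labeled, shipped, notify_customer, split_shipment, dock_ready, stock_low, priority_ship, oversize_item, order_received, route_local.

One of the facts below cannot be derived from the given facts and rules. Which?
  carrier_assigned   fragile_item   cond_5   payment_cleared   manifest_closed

carrier_assigned

Round 1: rule 5 [order_received -> address_valid]; rule 7 [shipped AND labeled AND notify_customer -> pick_ticket]; rule 9 [split_shipment AND stock_low -> hazmat_flag]; rule 15 [notify_customer AND dock_ready -> payment_cleared]. Adds address_valid, pick_ticket, hazmat_flag, payment_cleared.
Round 2: rule 1 [address_valid AND stock_low -> cond_5]; rule 11 [address_valid AND hazmat_flag AND pick_ticket -> manifest_closed]. Adds cond_5, manifest_closed.
Round 3: rule 6 [manifest_closed AND dock_ready -> stock_available]. Adds stock_available.
Round 4: rule 10 [stock_available AND stock_low -> cond_3]; rule 14 [stock_available AND payment_cleared AND priority_ship -> fragile_item]. Adds cond_3, fragile_item.
Round 5: rule 4 [fragile_item -> cond_8]. Adds cond_8.
Derived: fragile_item (round 4), manifest_closed (round 2), cond_5 (round 2), payment_cleared (round 1). carrier_assigned never appears in any round.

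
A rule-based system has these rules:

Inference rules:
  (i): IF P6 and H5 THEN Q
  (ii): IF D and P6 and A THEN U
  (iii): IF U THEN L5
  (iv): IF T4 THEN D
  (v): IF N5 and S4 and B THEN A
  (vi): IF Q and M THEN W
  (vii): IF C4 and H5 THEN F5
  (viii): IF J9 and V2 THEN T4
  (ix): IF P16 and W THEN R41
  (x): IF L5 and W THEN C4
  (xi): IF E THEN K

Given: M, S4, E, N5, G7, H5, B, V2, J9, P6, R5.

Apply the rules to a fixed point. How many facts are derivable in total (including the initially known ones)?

21

Round 1: (i) [IF P6 and H5 THEN Q]; (v) [IF N5 and S4 and B THEN A]; (viii) [IF J9 and V2 THEN T4]; (xi) [IF E THEN K]. Adds Q, A, T4, K.
Round 2: (iv) [IF T4 THEN D]; (vi) [IF Q and M THEN W]. Adds D, W.
Round 3: (ii) [IF D and P6 and A THEN U]. Adds U.
Round 4: (iii) [IF U THEN L5]. Adds L5.
Round 5: (x) [IF L5 and W THEN C4]. Adds C4.
Round 6: (vii) [IF C4 and H5 THEN F5]. Adds F5.
Closure: {A, B, C4, D, E, F5, G7, H5, J9, K, L5, M, N5, P6, Q, R5, S4, T4, U, V2, W} — 21 facts.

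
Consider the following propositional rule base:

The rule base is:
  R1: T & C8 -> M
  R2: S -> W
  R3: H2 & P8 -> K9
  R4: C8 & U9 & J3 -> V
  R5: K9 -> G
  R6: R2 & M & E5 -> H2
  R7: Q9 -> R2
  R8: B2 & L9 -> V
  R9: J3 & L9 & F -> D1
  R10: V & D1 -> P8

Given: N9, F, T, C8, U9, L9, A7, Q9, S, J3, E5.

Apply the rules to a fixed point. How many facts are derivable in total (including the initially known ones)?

20

Round 1 — R1, R2, R4, R7, R9, derive M, W, V, R2, D1.
Round 2 — R6, R10, derive H2, P8.
Round 3 — R3, derive K9.
Round 4 — R5, derive G.
Closure: {A7, C8, D1, E5, F, G, H2, J3, K9, L9, M, N9, P8, Q9, R2, S, T, U9, V, W} — 20 facts.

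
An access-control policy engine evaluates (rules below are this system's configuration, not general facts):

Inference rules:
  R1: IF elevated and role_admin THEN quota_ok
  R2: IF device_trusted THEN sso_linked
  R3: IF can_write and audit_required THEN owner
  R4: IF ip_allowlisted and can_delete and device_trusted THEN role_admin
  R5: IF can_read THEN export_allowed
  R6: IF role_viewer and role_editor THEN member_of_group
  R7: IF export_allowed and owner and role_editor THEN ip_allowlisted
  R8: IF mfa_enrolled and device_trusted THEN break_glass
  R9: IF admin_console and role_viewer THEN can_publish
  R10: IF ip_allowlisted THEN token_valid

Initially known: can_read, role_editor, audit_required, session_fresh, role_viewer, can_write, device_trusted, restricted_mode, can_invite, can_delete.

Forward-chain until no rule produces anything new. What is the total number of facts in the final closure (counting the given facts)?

17

[1] R2 [IF device_trusted THEN sso_linked]; R3 [IF can_write and audit_required THEN owner]; R5 [IF can_read THEN export_allowed]; R6 [IF role_viewer and role_editor THEN member_of_group]. ⇒ new: sso_linked, owner, export_allowed, member_of_group.
[2] R7 [IF export_allowed and owner and role_editor THEN ip_allowlisted]. ⇒ new: ip_allowlisted.
[3] R4 [IF ip_allowlisted and can_delete and device_trusted THEN role_admin]; R10 [IF ip_allowlisted THEN token_valid]. ⇒ new: role_admin, token_valid.
Closure: {audit_required, can_delete, can_invite, can_read, can_write, device_trusted, export_allowed, ip_allowlisted, member_of_group, owner, restricted_mode, role_admin, role_editor, role_viewer, session_fresh, sso_linked, token_valid} — 17 facts.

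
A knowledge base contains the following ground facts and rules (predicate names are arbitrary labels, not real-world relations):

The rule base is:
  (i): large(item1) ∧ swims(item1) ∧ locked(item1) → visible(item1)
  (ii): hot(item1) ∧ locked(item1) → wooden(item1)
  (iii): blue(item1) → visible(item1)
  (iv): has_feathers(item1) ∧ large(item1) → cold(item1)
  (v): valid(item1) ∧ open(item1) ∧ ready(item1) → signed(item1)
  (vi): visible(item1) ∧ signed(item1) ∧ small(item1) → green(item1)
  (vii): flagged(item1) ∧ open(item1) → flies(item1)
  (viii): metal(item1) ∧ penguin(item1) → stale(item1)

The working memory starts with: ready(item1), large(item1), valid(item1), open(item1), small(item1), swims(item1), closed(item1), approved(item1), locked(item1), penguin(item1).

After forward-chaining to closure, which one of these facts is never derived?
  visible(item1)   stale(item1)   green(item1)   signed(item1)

stale(item1)

Round 1 — (i), (v), derive visible(item1), signed(item1).
Round 2 — (vi), derive green(item1).
Derived: green(item1) (round 2), visible(item1) (round 1), signed(item1) (round 1). stale(item1) never appears in any round.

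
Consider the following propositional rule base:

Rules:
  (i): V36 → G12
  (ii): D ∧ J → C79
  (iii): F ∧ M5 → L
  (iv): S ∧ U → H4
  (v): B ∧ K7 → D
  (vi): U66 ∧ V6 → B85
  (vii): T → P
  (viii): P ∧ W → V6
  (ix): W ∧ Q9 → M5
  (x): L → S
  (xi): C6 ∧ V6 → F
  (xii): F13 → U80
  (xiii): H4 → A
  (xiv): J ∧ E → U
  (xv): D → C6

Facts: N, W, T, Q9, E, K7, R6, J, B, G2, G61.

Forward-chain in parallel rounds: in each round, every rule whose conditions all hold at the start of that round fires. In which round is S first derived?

Round 1 fires (v), (vii), (ix), (xiv), giving D, P, M5, U.
Round 2 fires (ii), (viii), (xv), giving C79, V6, C6.
Round 3 fires (xi), giving F.
Round 4 fires (iii), giving L.
Round 5 fires (x), giving S.
S first appears in round 5.

5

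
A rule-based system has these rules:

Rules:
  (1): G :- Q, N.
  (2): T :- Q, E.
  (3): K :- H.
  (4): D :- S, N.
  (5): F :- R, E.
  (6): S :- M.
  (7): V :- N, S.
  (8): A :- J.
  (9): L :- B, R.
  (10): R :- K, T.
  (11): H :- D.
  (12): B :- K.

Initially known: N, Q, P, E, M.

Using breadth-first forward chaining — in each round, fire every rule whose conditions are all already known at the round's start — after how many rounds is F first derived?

6

[1] (1) [G :- Q, N.]; (2) [T :- Q, E.]; (6) [S :- M.]. ⇒ new: G, T, S.
[2] (4) [D :- S, N.]; (7) [V :- N, S.]. ⇒ new: D, V.
[3] (11) [H :- D.]. ⇒ new: H.
[4] (3) [K :- H.]. ⇒ new: K.
[5] (10) [R :- K, T.]; (12) [B :- K.]. ⇒ new: R, B.
[6] (5) [F :- R, E.]; (9) [L :- B, R.]. ⇒ new: F, L.
F first appears in round 6.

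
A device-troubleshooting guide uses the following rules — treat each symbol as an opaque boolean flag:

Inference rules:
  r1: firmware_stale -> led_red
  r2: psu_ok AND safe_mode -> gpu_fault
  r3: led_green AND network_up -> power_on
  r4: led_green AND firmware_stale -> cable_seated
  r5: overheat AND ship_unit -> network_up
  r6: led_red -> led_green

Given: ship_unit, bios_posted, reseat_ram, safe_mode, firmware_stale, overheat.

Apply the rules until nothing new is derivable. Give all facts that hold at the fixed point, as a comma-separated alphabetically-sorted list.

bios_posted, cable_seated, firmware_stale, led_green, led_red, network_up, overheat, power_on, reseat_ram, safe_mode, ship_unit

Round 1: r1 [firmware_stale -> led_red]; r5 [overheat AND ship_unit -> network_up]. Adds led_red, network_up.
Round 2: r6 [led_red -> led_green]. Adds led_green.
Round 3: r3 [led_green AND network_up -> power_on]; r4 [led_green AND firmware_stale -> cable_seated]. Adds power_on, cable_seated.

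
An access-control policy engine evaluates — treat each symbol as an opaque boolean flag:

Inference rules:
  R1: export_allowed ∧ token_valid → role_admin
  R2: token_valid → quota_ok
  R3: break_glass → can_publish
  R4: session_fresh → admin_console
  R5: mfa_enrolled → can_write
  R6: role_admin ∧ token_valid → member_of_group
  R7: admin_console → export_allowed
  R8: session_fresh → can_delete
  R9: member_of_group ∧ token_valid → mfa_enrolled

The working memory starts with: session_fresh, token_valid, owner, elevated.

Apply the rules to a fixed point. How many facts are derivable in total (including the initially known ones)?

Round 1 — R2, R4, R8, derive quota_ok, admin_console, can_delete.
Round 2 — R7, derive export_allowed.
Round 3 — R1, derive role_admin.
Round 4 — R6, derive member_of_group.
Round 5 — R9, derive mfa_enrolled.
Round 6 — R5, derive can_write.
Closure: {admin_console, can_delete, can_write, elevated, export_allowed, member_of_group, mfa_enrolled, owner, quota_ok, role_admin, session_fresh, token_valid} — 12 facts.

12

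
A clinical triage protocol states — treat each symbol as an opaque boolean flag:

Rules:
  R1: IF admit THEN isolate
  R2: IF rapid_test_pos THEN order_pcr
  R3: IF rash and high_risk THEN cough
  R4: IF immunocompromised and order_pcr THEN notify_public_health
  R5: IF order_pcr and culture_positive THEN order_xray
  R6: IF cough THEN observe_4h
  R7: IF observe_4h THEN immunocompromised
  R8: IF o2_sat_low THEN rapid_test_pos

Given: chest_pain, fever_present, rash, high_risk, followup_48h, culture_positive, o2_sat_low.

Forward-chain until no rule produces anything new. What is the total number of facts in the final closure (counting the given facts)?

Round 1 fires R3, R8, giving cough, rapid_test_pos.
Round 2 fires R2, R6, giving order_pcr, observe_4h.
Round 3 fires R5, R7, giving order_xray, immunocompromised.
Round 4 fires R4, giving notify_public_health.
Closure: {chest_pain, cough, culture_positive, fever_present, followup_48h, high_risk, immunocompromised, notify_public_health, o2_sat_low, observe_4h, order_pcr, order_xray, rapid_test_pos, rash} — 14 facts.

14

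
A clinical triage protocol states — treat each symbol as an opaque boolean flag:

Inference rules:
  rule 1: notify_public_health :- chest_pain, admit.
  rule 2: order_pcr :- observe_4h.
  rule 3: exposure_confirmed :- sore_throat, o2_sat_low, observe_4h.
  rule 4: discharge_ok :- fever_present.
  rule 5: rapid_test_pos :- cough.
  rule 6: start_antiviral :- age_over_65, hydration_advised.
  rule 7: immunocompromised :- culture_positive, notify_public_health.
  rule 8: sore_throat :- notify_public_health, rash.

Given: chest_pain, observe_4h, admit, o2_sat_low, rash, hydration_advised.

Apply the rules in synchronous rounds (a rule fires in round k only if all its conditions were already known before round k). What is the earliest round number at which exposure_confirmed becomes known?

Round 1: rule 1 [notify_public_health :- chest_pain, admit.]; rule 2 [order_pcr :- observe_4h.]. New: notify_public_health, order_pcr.
Round 2: rule 8 [sore_throat :- notify_public_health, rash.]. New: sore_throat.
Round 3: rule 3 [exposure_confirmed :- sore_throat, o2_sat_low, observe_4h.]. New: exposure_confirmed.
exposure_confirmed first appears in round 3.

3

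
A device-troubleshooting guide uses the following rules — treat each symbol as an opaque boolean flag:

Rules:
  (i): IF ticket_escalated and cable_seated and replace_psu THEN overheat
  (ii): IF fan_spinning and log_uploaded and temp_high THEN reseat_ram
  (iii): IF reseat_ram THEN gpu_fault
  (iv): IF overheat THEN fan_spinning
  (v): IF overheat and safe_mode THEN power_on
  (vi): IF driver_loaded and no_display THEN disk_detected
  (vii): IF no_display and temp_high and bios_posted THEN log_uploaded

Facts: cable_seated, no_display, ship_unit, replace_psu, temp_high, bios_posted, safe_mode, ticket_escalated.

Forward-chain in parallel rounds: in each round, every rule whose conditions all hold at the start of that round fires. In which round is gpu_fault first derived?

Round 1: (i) [IF ticket_escalated and cable_seated and replace_psu THEN overheat]; (vii) [IF no_display and temp_high and bios_posted THEN log_uploaded]. Adds overheat, log_uploaded.
Round 2: (iv) [IF overheat THEN fan_spinning]; (v) [IF overheat and safe_mode THEN power_on]. Adds fan_spinning, power_on.
Round 3: (ii) [IF fan_spinning and log_uploaded and temp_high THEN reseat_ram]. Adds reseat_ram.
Round 4: (iii) [IF reseat_ram THEN gpu_fault]. Adds gpu_fault.
gpu_fault first appears in round 4.

4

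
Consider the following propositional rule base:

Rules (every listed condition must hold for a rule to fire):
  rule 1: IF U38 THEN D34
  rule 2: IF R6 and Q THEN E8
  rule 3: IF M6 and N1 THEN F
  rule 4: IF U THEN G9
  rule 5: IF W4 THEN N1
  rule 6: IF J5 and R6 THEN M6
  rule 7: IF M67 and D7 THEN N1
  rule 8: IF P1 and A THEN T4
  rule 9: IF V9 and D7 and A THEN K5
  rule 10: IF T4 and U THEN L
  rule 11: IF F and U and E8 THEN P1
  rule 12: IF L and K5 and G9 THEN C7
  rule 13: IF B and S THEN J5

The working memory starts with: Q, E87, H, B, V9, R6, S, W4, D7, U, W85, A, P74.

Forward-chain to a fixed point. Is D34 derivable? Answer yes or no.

Round 1 — rule 2, rule 4, rule 5, rule 9, rule 13, derive E8, G9, N1, K5, J5.
Round 2 — rule 6, derive M6.
Round 3 — rule 3, derive F.
Round 4 — rule 11, derive P1.
Round 5 — rule 8, derive T4.
Round 6 — rule 10, derive L.
Round 7 — rule 12, derive C7.
Fixed point reached. D34 is concluded only by rule 1; rule 1 needs U38 (never derived).

no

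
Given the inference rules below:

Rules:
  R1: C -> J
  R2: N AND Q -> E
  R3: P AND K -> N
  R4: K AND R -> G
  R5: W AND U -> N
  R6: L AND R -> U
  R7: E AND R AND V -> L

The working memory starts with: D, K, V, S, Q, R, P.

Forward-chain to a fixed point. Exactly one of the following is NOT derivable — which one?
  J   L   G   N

Round 1 — R3, R4, derive N, G.
Round 2 — R2, derive E.
Round 3 — R7, derive L.
Round 4 — R6, derive U.
Derived: N (round 1), L (round 3), G (round 1). J never appears in any round.

J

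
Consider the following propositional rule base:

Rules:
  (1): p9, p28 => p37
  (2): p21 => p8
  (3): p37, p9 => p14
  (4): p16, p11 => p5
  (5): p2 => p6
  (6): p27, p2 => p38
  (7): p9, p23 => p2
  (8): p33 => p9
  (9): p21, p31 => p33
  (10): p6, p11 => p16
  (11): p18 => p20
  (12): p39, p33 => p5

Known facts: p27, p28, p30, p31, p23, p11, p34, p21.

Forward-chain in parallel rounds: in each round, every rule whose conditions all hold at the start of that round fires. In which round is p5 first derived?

6

[1] (2) [p21 => p8]; (9) [p21, p31 => p33]. ⇒ new: p8, p33.
[2] (8) [p33 => p9]. ⇒ new: p9.
[3] (1) [p9, p28 => p37]; (7) [p9, p23 => p2]. ⇒ new: p37, p2.
[4] (3) [p37, p9 => p14]; (5) [p2 => p6]; (6) [p27, p2 => p38]. ⇒ new: p14, p6, p38.
[5] (10) [p6, p11 => p16]. ⇒ new: p16.
[6] (4) [p16, p11 => p5]. ⇒ new: p5.
p5 first appears in round 6.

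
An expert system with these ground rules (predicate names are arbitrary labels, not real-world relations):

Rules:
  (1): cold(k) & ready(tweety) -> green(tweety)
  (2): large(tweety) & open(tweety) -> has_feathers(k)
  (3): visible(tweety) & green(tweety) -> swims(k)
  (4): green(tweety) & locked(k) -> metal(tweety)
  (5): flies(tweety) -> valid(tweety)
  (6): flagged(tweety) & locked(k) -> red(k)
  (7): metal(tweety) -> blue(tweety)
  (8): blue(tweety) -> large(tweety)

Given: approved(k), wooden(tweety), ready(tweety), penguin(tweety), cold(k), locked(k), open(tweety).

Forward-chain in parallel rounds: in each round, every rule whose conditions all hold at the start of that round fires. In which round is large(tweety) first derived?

Round 1: (1) [cold(k) & ready(tweety) -> green(tweety)]. New: green(tweety).
Round 2: (4) [green(tweety) & locked(k) -> metal(tweety)]. New: metal(tweety).
Round 3: (7) [metal(tweety) -> blue(tweety)]. New: blue(tweety).
Round 4: (8) [blue(tweety) -> large(tweety)]. New: large(tweety).
large(tweety) first appears in round 4.

4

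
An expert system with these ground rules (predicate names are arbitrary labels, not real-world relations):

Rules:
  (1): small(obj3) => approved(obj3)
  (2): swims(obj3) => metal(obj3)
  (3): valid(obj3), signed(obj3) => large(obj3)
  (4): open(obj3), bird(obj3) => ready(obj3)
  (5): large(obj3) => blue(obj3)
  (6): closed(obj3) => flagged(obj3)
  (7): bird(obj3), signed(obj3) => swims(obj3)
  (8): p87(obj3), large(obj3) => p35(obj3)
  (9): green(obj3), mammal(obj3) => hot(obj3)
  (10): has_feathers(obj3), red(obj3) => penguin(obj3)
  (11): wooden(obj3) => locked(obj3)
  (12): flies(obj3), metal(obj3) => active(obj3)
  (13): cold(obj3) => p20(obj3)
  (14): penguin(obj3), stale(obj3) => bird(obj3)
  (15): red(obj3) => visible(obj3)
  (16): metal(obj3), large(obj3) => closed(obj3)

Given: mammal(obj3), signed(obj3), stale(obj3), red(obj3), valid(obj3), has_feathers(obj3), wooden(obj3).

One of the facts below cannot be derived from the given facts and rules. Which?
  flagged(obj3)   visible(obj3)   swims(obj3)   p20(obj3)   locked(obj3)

[1] (3) [valid(obj3), signed(obj3) => large(obj3)]; (10) [has_feathers(obj3), red(obj3) => penguin(obj3)]; (11) [wooden(obj3) => locked(obj3)]; (15) [red(obj3) => visible(obj3)]. ⇒ new: large(obj3), penguin(obj3), locked(obj3), visible(obj3).
[2] (5) [large(obj3) => blue(obj3)]; (14) [penguin(obj3), stale(obj3) => bird(obj3)]. ⇒ new: blue(obj3), bird(obj3).
[3] (7) [bird(obj3), signed(obj3) => swims(obj3)]. ⇒ new: swims(obj3).
[4] (2) [swims(obj3) => metal(obj3)]. ⇒ new: metal(obj3).
[5] (16) [metal(obj3), large(obj3) => closed(obj3)]. ⇒ new: closed(obj3).
[6] (6) [closed(obj3) => flagged(obj3)]. ⇒ new: flagged(obj3).
Derived: locked(obj3) (round 1), swims(obj3) (round 3), flagged(obj3) (round 6), visible(obj3) (round 1). p20(obj3) never appears in any round.

p20(obj3)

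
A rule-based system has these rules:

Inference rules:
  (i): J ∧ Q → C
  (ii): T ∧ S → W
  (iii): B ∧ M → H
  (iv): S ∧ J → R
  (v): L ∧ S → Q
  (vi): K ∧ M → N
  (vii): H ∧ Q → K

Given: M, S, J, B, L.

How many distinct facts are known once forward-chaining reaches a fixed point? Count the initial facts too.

Round 1: (iii) [B ∧ M → H]; (iv) [S ∧ J → R]; (v) [L ∧ S → Q]. Adds H, R, Q.
Round 2: (i) [J ∧ Q → C]; (vii) [H ∧ Q → K]. Adds C, K.
Round 3: (vi) [K ∧ M → N]. Adds N.
Closure: {B, C, H, J, K, L, M, N, Q, R, S} — 11 facts.

11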